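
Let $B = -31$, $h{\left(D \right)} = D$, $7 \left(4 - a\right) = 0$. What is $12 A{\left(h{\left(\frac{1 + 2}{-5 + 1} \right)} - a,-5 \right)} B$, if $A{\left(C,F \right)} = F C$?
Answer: $-8835$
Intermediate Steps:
$a = 4$ ($a = 4 - 0 = 4 + 0 = 4$)
$A{\left(C,F \right)} = C F$
$12 A{\left(h{\left(\frac{1 + 2}{-5 + 1} \right)} - a,-5 \right)} B = 12 \left(\frac{1 + 2}{-5 + 1} - 4\right) \left(-5\right) \left(-31\right) = 12 \left(\frac{3}{-4} - 4\right) \left(-5\right) \left(-31\right) = 12 \left(3 \left(- \frac{1}{4}\right) - 4\right) \left(-5\right) \left(-31\right) = 12 \left(- \frac{3}{4} - 4\right) \left(-5\right) \left(-31\right) = 12 \left(\left(- \frac{19}{4}\right) \left(-5\right)\right) \left(-31\right) = 12 \cdot \frac{95}{4} \left(-31\right) = 285 \left(-31\right) = -8835$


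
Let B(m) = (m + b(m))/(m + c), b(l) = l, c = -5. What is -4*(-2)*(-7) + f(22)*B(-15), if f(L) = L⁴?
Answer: 351328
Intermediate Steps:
B(m) = 2*m/(-5 + m) (B(m) = (m + m)/(m - 5) = (2*m)/(-5 + m) = 2*m/(-5 + m))
-4*(-2)*(-7) + f(22)*B(-15) = -4*(-2)*(-7) + 22⁴*(2*(-15)/(-5 - 15)) = 8*(-7) + 234256*(2*(-15)/(-20)) = -56 + 234256*(2*(-15)*(-1/20)) = -56 + 234256*(3/2) = -56 + 351384 = 351328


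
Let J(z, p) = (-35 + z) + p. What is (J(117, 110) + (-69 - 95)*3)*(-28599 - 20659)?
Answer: 14777400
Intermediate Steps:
J(z, p) = -35 + p + z
(J(117, 110) + (-69 - 95)*3)*(-28599 - 20659) = ((-35 + 110 + 117) + (-69 - 95)*3)*(-28599 - 20659) = (192 - 164*3)*(-49258) = (192 - 492)*(-49258) = -300*(-49258) = 14777400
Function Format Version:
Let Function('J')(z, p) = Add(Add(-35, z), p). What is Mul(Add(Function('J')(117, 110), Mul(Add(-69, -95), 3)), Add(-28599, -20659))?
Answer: 14777400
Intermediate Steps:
Function('J')(z, p) = Add(-35, p, z)
Mul(Add(Function('J')(117, 110), Mul(Add(-69, -95), 3)), Add(-28599, -20659)) = Mul(Add(Add(-35, 110, 117), Mul(Add(-69, -95), 3)), Add(-28599, -20659)) = Mul(Add(192, Mul(-164, 3)), -49258) = Mul(Add(192, -492), -49258) = Mul(-300, -49258) = 14777400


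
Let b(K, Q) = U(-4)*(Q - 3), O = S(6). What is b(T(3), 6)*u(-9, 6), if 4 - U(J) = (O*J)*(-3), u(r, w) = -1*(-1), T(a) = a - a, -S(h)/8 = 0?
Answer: 12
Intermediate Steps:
S(h) = 0 (S(h) = -8*0 = 0)
O = 0
T(a) = 0
u(r, w) = 1
U(J) = 4 (U(J) = 4 - 0*J*(-3) = 4 - 0*(-3) = 4 - 1*0 = 4 + 0 = 4)
b(K, Q) = -12 + 4*Q (b(K, Q) = 4*(Q - 3) = 4*(-3 + Q) = -12 + 4*Q)
b(T(3), 6)*u(-9, 6) = (-12 + 4*6)*1 = (-12 + 24)*1 = 12*1 = 12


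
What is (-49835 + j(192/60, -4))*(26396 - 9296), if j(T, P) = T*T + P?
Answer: -852071796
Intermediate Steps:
j(T, P) = P + T² (j(T, P) = T² + P = P + T²)
(-49835 + j(192/60, -4))*(26396 - 9296) = (-49835 + (-4 + (192/60)²))*(26396 - 9296) = (-49835 + (-4 + (192*(1/60))²))*17100 = (-49835 + (-4 + (16/5)²))*17100 = (-49835 + (-4 + 256/25))*17100 = (-49835 + 156/25)*17100 = -1245719/25*17100 = -852071796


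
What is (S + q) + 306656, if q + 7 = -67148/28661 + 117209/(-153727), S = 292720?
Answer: 2640787879628098/4405969547 ≈ 5.9937e+5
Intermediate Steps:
q = -44523574574/4405969547 (q = -7 + (-67148/28661 + 117209/(-153727)) = -7 + (-67148*1/28661 + 117209*(-1/153727)) = -7 + (-67148/28661 - 117209/153727) = -7 - 13681787745/4405969547 = -44523574574/4405969547 ≈ -10.105)
(S + q) + 306656 = (292720 - 44523574574/4405969547) + 306656 = 1289670882223266/4405969547 + 306656 = 2640787879628098/4405969547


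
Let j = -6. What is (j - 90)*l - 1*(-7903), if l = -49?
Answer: 12607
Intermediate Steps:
(j - 90)*l - 1*(-7903) = (-6 - 90)*(-49) - 1*(-7903) = -96*(-49) + 7903 = 4704 + 7903 = 12607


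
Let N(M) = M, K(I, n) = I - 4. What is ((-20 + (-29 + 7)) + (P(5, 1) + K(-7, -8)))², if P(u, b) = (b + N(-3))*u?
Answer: 3969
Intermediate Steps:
K(I, n) = -4 + I
P(u, b) = u*(-3 + b) (P(u, b) = (b - 3)*u = (-3 + b)*u = u*(-3 + b))
((-20 + (-29 + 7)) + (P(5, 1) + K(-7, -8)))² = ((-20 + (-29 + 7)) + (5*(-3 + 1) + (-4 - 7)))² = ((-20 - 22) + (5*(-2) - 11))² = (-42 + (-10 - 11))² = (-42 - 21)² = (-63)² = 3969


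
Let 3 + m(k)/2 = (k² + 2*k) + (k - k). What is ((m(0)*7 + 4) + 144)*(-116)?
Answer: -12296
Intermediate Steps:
m(k) = -6 + 2*k² + 4*k (m(k) = -6 + 2*((k² + 2*k) + (k - k)) = -6 + 2*((k² + 2*k) + 0) = -6 + 2*(k² + 2*k) = -6 + (2*k² + 4*k) = -6 + 2*k² + 4*k)
((m(0)*7 + 4) + 144)*(-116) = (((-6 + 2*0² + 4*0)*7 + 4) + 144)*(-116) = (((-6 + 2*0 + 0)*7 + 4) + 144)*(-116) = (((-6 + 0 + 0)*7 + 4) + 144)*(-116) = ((-6*7 + 4) + 144)*(-116) = ((-42 + 4) + 144)*(-116) = (-38 + 144)*(-116) = 106*(-116) = -12296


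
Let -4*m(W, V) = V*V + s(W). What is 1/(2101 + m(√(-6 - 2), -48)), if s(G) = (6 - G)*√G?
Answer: 2/(3050 - 2^(¾)*√I*(3 - I*√2)) ≈ 0.00065687 + 4.0684e-7*I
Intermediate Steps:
s(G) = √G*(6 - G)
m(W, V) = -V²/4 - √W*(6 - W)/4 (m(W, V) = -(V*V + √W*(6 - W))/4 = -(V² + √W*(6 - W))/4 = -V²/4 - √W*(6 - W)/4)
1/(2101 + m(√(-6 - 2), -48)) = 1/(2101 + (-¼*(-48)² + √(√(-6 - 2))*(-6 + √(-6 - 2))/4)) = 1/(2101 + (-¼*2304 + √(√(-8))*(-6 + √(-8))/4)) = 1/(2101 + (-576 + √(2*I*√2)*(-6 + 2*I*√2)/4)) = 1/(2101 + (-576 + (2^(¾)*√I)*(-6 + 2*I*√2)/4)) = 1/(2101 + (-576 + 2^(¾)*√I*(-6 + 2*I*√2)/4)) = 1/(1525 + 2^(¾)*√I*(-6 + 2*I*√2)/4)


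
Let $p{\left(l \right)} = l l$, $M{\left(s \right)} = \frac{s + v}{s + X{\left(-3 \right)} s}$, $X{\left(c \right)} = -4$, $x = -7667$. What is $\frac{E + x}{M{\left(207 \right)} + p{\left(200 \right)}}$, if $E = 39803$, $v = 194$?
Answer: $\frac{19956456}{24839599} \approx 0.80341$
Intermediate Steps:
$M{\left(s \right)} = - \frac{194 + s}{3 s}$ ($M{\left(s \right)} = \frac{s + 194}{s - 4 s} = \frac{194 + s}{\left(-3\right) s} = \left(194 + s\right) \left(- \frac{1}{3 s}\right) = - \frac{194 + s}{3 s}$)
$p{\left(l \right)} = l^{2}$
$\frac{E + x}{M{\left(207 \right)} + p{\left(200 \right)}} = \frac{39803 - 7667}{\frac{-194 - 207}{3 \cdot 207} + 200^{2}} = \frac{32136}{\frac{1}{3} \cdot \frac{1}{207} \left(-194 - 207\right) + 40000} = \frac{32136}{\frac{1}{3} \cdot \frac{1}{207} \left(-401\right) + 40000} = \frac{32136}{- \frac{401}{621} + 40000} = \frac{32136}{\frac{24839599}{621}} = 32136 \cdot \frac{621}{24839599} = \frac{19956456}{24839599}$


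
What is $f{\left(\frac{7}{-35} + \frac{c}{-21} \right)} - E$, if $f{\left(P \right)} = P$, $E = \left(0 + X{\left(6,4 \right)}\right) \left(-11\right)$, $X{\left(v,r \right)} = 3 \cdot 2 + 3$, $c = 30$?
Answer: $\frac{3408}{35} \approx 97.371$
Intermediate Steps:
$X{\left(v,r \right)} = 9$ ($X{\left(v,r \right)} = 6 + 3 = 9$)
$E = -99$ ($E = \left(0 + 9\right) \left(-11\right) = 9 \left(-11\right) = -99$)
$f{\left(\frac{7}{-35} + \frac{c}{-21} \right)} - E = \left(\frac{7}{-35} + \frac{30}{-21}\right) - -99 = \left(7 \left(- \frac{1}{35}\right) + 30 \left(- \frac{1}{21}\right)\right) + 99 = \left(- \frac{1}{5} - \frac{10}{7}\right) + 99 = - \frac{57}{35} + 99 = \frac{3408}{35}$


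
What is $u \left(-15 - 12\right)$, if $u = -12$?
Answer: $324$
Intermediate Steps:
$u \left(-15 - 12\right) = - 12 \left(-15 - 12\right) = \left(-12\right) \left(-27\right) = 324$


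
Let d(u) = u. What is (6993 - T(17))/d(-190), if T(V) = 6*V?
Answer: -6891/190 ≈ -36.268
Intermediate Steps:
(6993 - T(17))/d(-190) = (6993 - 6*17)/(-190) = (6993 - 1*102)*(-1/190) = (6993 - 102)*(-1/190) = 6891*(-1/190) = -6891/190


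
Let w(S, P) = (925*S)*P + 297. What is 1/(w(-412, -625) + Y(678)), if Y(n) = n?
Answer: 1/238188475 ≈ 4.1984e-9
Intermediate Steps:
w(S, P) = 297 + 925*P*S (w(S, P) = 925*P*S + 297 = 297 + 925*P*S)
1/(w(-412, -625) + Y(678)) = 1/((297 + 925*(-625)*(-412)) + 678) = 1/((297 + 238187500) + 678) = 1/(238187797 + 678) = 1/238188475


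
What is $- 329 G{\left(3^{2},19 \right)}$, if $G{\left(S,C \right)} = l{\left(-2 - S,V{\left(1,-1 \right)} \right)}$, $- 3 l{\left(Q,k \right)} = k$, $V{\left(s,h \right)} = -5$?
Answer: $- \frac{1645}{3} \approx -548.33$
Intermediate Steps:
$l{\left(Q,k \right)} = - \frac{k}{3}$
$G{\left(S,C \right)} = \frac{5}{3}$ ($G{\left(S,C \right)} = \left(- \frac{1}{3}\right) \left(-5\right) = \frac{5}{3}$)
$- 329 G{\left(3^{2},19 \right)} = \left(-329\right) \frac{5}{3} = - \frac{1645}{3}$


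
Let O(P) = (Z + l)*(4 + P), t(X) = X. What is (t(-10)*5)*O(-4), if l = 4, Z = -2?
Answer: 0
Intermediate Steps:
O(P) = 8 + 2*P (O(P) = (-2 + 4)*(4 + P) = 2*(4 + P) = 8 + 2*P)
(t(-10)*5)*O(-4) = (-10*5)*(8 + 2*(-4)) = -50*(8 - 8) = -50*0 = 0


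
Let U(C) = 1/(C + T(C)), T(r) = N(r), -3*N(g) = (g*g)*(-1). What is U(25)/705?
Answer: 1/164500 ≈ 6.0790e-6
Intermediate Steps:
N(g) = g**2/3 (N(g) = -g*g*(-1)/3 = -g**2*(-1)/3 = -(-1)*g**2/3 = g**2/3)
T(r) = r**2/3
U(C) = 1/(C + C**2/3)
U(25)/705 = (3/(25*(3 + 25)))/705 = (3*(1/25)/28)*(1/705) = (3*(1/25)*(1/28))*(1/705) = (3/700)*(1/705) = 1/164500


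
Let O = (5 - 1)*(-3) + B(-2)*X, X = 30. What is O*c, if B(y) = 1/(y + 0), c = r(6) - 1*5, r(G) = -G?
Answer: 297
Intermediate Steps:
c = -11 (c = -1*6 - 1*5 = -6 - 5 = -11)
B(y) = 1/y
O = -27 (O = (5 - 1)*(-3) + 30/(-2) = 4*(-3) - ½*30 = -12 - 15 = -27)
O*c = -27*(-11) = 297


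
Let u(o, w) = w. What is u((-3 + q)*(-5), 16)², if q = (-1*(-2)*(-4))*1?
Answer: 256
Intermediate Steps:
q = -8 (q = (2*(-4))*1 = -8*1 = -8)
u((-3 + q)*(-5), 16)² = 16² = 256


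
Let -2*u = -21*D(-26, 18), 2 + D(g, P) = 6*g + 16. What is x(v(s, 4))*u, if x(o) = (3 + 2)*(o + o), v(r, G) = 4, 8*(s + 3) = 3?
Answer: -59640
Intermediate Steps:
s = -21/8 (s = -3 + (1/8)*3 = -3 + 3/8 = -21/8 ≈ -2.6250)
D(g, P) = 14 + 6*g (D(g, P) = -2 + (6*g + 16) = -2 + (16 + 6*g) = 14 + 6*g)
x(o) = 10*o (x(o) = 5*(2*o) = 10*o)
u = -1491 (u = -(-21)*(14 + 6*(-26))/2 = -(-21)*(14 - 156)/2 = -(-21)*(-142)/2 = -1/2*2982 = -1491)
x(v(s, 4))*u = (10*4)*(-1491) = 40*(-1491) = -59640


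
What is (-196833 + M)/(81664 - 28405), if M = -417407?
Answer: -614240/53259 ≈ -11.533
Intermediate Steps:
(-196833 + M)/(81664 - 28405) = (-196833 - 417407)/(81664 - 28405) = -614240/53259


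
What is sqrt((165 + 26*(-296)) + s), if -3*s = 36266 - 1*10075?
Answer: 4*I*sqrt(9147)/3 ≈ 127.52*I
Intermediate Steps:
s = -26191/3 (s = -(36266 - 1*10075)/3 = -(36266 - 10075)/3 = -1/3*26191 = -26191/3 ≈ -8730.3)
sqrt((165 + 26*(-296)) + s) = sqrt((165 + 26*(-296)) - 26191/3) = sqrt((165 - 7696) - 26191/3) = sqrt(-7531 - 26191/3) = sqrt(-48784/3) = 4*I*sqrt(9147)/3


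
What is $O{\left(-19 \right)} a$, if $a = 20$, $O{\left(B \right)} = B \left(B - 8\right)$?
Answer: $10260$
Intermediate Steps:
$O{\left(B \right)} = B \left(-8 + B\right)$
$O{\left(-19 \right)} a = - 19 \left(-8 - 19\right) 20 = \left(-19\right) \left(-27\right) 20 = 513 \cdot 20 = 10260$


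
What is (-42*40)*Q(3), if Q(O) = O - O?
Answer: 0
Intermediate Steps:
Q(O) = 0
(-42*40)*Q(3) = -42*40*0 = -1680*0 = 0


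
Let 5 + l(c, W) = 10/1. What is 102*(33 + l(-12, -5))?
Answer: 3876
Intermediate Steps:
l(c, W) = 5 (l(c, W) = -5 + 10/1 = -5 + 10*1 = -5 + 10 = 5)
102*(33 + l(-12, -5)) = 102*(33 + 5) = 102*38 = 3876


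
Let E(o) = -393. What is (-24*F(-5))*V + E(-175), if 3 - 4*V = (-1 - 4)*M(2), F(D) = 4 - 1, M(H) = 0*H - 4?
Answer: -87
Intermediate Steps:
M(H) = -4 (M(H) = 0 - 4 = -4)
F(D) = 3
V = -17/4 (V = 3/4 - (-1 - 4)*(-4)/4 = 3/4 - (-5)*(-4)/4 = 3/4 - 1/4*20 = 3/4 - 5 = -17/4 ≈ -4.2500)
(-24*F(-5))*V + E(-175) = -24*3*(-17/4) - 393 = -72*(-17/4) - 393 = 306 - 393 = -87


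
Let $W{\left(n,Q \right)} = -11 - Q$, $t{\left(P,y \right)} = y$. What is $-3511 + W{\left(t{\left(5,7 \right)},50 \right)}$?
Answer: $-3572$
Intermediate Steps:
$-3511 + W{\left(t{\left(5,7 \right)},50 \right)} = -3511 - 61 = -3572$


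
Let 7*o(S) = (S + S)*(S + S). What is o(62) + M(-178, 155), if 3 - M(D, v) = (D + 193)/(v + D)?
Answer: 354236/161 ≈ 2200.2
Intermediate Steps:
M(D, v) = 3 - (193 + D)/(D + v) (M(D, v) = 3 - (D + 193)/(v + D) = 3 - (193 + D)/(D + v))
o(S) = 4*S²/7 (o(S) = ((S + S)*(S + S))/7 = ((2*S)*(2*S))/7 = (4*S²)/7 = 4*S²/7)
o(62) + M(-178, 155) = (4/7)*62² + (-193 + 2*(-178) + 3*155)/(-178 + 155) = (4/7)*3844 + (-193 - 356 + 465)/(-23) = 15376/7 - 1/23*(-84) = 15376/7 + 84/23 = 354236/161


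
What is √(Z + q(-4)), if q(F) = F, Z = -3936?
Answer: 2*I*√985 ≈ 62.769*I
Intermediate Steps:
√(Z + q(-4)) = √(-3936 - 4) = √(-3940) = 2*I*√985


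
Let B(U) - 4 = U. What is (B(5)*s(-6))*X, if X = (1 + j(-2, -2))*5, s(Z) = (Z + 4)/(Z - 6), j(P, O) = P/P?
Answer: 15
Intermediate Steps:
j(P, O) = 1
s(Z) = (4 + Z)/(-6 + Z)
X = 10 (X = (1 + 1)*5 = 2*5 = 10)
B(U) = 4 + U
(B(5)*s(-6))*X = ((4 + 5)*((4 - 6)/(-6 - 6)))*10 = (9*(-2/(-12)))*10 = (9*(-1/12*(-2)))*10 = (9*(⅙))*10 = (3/2)*10 = 15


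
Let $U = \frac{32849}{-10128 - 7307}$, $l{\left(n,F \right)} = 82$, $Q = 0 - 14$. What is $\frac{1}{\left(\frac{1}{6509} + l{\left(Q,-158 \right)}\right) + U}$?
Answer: $\frac{113484415}{9091925324} \approx 0.012482$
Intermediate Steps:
$Q = -14$ ($Q = 0 - 14 = -14$)
$U = - \frac{32849}{17435}$ ($U = \frac{32849}{-10128 - 7307} = \frac{32849}{-17435} = 32849 \left(- \frac{1}{17435}\right) = - \frac{32849}{17435} \approx -1.8841$)
$\frac{1}{\left(\frac{1}{6509} + l{\left(Q,-158 \right)}\right) + U} = \frac{1}{\left(\frac{1}{6509} + 82\right) - \frac{32849}{17435}} = \frac{1}{\frac{533739}{6509} - \frac{32849}{17435}} = \frac{1}{\frac{9091925324}{113484415}} = \frac{113484415}{9091925324}$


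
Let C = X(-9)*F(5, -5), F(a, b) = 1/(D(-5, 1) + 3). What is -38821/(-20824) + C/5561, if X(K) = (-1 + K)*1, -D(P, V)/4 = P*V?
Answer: 4965114123/2663452072 ≈ 1.8642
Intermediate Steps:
D(P, V) = -4*P*V
X(K) = -1 + K
F(a, b) = 1/23 (F(a, b) = 1/(-4*(-5)*1 + 3) = 1/(20 + 3) = 1/23)
C = -10/23 (C = (-1 - 9)*(1/23) = -10*1/23 = -10/23 ≈ -0.43478)
-38821/(-20824) + C/5561 = -38821/(-20824) - 10/23/5561 = -38821*(-1/20824) - 10/23*1/5561 = 38821/20824 - 10/127903 = 4965114123/2663452072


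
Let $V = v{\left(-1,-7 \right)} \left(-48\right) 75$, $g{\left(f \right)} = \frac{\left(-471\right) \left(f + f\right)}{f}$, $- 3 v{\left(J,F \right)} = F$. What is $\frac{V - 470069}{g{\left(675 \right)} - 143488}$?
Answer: $\frac{478469}{144430} \approx 3.3128$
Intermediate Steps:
$v{\left(J,F \right)} = - \frac{F}{3}$
$g{\left(f \right)} = -942$ ($g{\left(f \right)} = \frac{\left(-471\right) 2 f}{f} = \frac{\left(-942\right) f}{f} = -942$)
$V = -8400$ ($V = \left(- \frac{1}{3}\right) \left(-7\right) \left(-48\right) 75 = \frac{7}{3} \left(-48\right) 75 = \left(-112\right) 75 = -8400$)
$\frac{V - 470069}{g{\left(675 \right)} - 143488} = \frac{-8400 - 470069}{-942 - 143488} = - \frac{478469}{-144430} = \left(-478469\right) \left(- \frac{1}{144430}\right) = \frac{478469}{144430}$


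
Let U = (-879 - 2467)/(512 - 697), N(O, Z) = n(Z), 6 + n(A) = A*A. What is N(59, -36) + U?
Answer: 241996/185 ≈ 1308.1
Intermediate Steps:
n(A) = -6 + A² (n(A) = -6 + A*A = -6 + A²)
N(O, Z) = -6 + Z²
U = 3346/185 (U = -3346/(-185) = -3346*(-1/185) = 3346/185 ≈ 18.086)
N(59, -36) + U = (-6 + (-36)²) + 3346/185 = (-6 + 1296) + 3346/185 = 1290 + 3346/185 = 241996/185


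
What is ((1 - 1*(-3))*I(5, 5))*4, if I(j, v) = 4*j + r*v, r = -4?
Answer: 0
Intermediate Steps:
I(j, v) = -4*v + 4*j (I(j, v) = 4*j - 4*v = -4*v + 4*j)
((1 - 1*(-3))*I(5, 5))*4 = ((1 - 1*(-3))*(-4*5 + 4*5))*4 = ((1 + 3)*(-20 + 20))*4 = (4*0)*4 = 0*4 = 0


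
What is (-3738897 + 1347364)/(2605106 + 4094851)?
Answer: -2391533/6699957 ≈ -0.35695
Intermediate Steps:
(-3738897 + 1347364)/(2605106 + 4094851) = -2391533/6699957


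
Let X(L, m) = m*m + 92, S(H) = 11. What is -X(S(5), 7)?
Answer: -141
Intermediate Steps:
X(L, m) = 92 + m² (X(L, m) = m² + 92 = 92 + m²)
-X(S(5), 7) = -(92 + 7²) = -(92 + 49) = -1*141 = -141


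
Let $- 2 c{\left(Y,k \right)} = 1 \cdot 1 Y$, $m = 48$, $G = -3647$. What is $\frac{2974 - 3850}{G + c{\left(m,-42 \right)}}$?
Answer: $\frac{876}{3671} \approx 0.23863$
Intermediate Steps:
$c{\left(Y,k \right)} = - \frac{Y}{2}$ ($c{\left(Y,k \right)} = - \frac{1 \cdot 1 Y}{2} = - \frac{1 Y}{2} = - \frac{Y}{2}$)
$\frac{2974 - 3850}{G + c{\left(m,-42 \right)}} = \frac{2974 - 3850}{-3647 - 24} = - \frac{876}{-3647 - 24} = - \frac{876}{-3671} = \left(-876\right) \left(- \frac{1}{3671}\right) = \frac{876}{3671}$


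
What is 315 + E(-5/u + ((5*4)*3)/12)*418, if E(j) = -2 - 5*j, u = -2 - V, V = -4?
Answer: -5746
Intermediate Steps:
u = 2 (u = -2 - 1*(-4) = -2 + 4 = 2)
315 + E(-5/u + ((5*4)*3)/12)*418 = 315 + (-2 - 5*(-5/2 + ((5*4)*3)/12))*418 = 315 + (-2 - 5*(-5*½ + (20*3)*(1/12)))*418 = 315 + (-2 - 5*(-5/2 + 60*(1/12)))*418 = 315 + (-2 - 5*(-5/2 + 5))*418 = 315 + (-2 - 5*5/2)*418 = 315 + (-2 - 25/2)*418 = 315 - 29/2*418 = 315 - 6061 = -5746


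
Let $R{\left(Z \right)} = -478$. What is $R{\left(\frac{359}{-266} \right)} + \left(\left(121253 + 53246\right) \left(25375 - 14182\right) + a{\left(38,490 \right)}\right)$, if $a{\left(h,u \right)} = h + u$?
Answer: $1953167357$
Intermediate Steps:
$R{\left(\frac{359}{-266} \right)} + \left(\left(121253 + 53246\right) \left(25375 - 14182\right) + a{\left(38,490 \right)}\right) = -478 + \left(\left(121253 + 53246\right) \left(25375 - 14182\right) + \left(38 + 490\right)\right) = -478 + \left(174499 \cdot 11193 + 528\right) = -478 + \left(1953167307 + 528\right) = -478 + 1953167835 = 1953167357$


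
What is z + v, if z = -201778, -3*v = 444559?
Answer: -1049893/3 ≈ -3.4996e+5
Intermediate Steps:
v = -444559/3 (v = -1/3*444559 = -444559/3 ≈ -1.4819e+5)
z + v = -201778 - 444559/3 = -1049893/3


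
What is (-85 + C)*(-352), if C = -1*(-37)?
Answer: 16896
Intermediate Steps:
C = 37
(-85 + C)*(-352) = (-85 + 37)*(-352) = -48*(-352) = 16896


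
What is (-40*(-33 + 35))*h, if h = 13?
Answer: -1040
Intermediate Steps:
(-40*(-33 + 35))*h = -40*(-33 + 35)*13 = -40*2*13 = -80*13 = -1040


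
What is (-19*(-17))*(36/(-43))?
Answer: -11628/43 ≈ -270.42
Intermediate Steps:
(-19*(-17))*(36/(-43)) = 323*(36*(-1/43)) = 323*(-36/43) = -11628/43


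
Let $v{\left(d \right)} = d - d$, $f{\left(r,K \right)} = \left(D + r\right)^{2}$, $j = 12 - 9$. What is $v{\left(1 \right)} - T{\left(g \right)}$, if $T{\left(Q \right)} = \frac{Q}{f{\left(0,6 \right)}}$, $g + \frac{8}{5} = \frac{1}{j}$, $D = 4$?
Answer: $\frac{19}{240} \approx 0.079167$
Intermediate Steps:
$j = 3$ ($j = 12 - 9 = 3$)
$g = - \frac{19}{15}$ ($g = - \frac{8}{5} + \frac{1}{3} = - \frac{19}{15} \approx -1.2667$)
$f{\left(r,K \right)} = \left(4 + r\right)^{2}$
$v{\left(d \right)} = 0$
$T{\left(Q \right)} = \frac{Q}{16}$ ($T{\left(Q \right)} = \frac{Q}{\left(4 + 0\right)^{2}} = \frac{Q}{4^{2}} = \frac{Q}{16}$)
$v{\left(1 \right)} - T{\left(g \right)} = 0 - \frac{1}{16} \left(- \frac{19}{15}\right) = 0 - - \frac{19}{240} = 0 + \frac{19}{240} = \frac{19}{240}$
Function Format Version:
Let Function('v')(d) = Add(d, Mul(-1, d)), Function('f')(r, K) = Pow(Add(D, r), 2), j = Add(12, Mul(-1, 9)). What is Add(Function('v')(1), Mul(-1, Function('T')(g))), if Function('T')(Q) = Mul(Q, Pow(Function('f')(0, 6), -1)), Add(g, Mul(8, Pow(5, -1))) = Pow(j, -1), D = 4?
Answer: Rational(19, 240) ≈ 0.079167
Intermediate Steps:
j = 3 (j = Add(12, -9) = 3)
g = Rational(-19, 15) (g = Add(Rational(-8, 5), Pow(3, -1)) = Add(Rational(-8, 5), Rational(1, 3)) = Rational(-19, 15) ≈ -1.2667)
Function('f')(r, K) = Pow(Add(4, r), 2)
Function('v')(d) = 0
Function('T')(Q) = Mul(Rational(1, 16), Q) (Function('T')(Q) = Mul(Q, Pow(Pow(Add(4, 0), 2), -1)) = Mul(Q, Pow(Pow(4, 2), -1)) = Mul(Q, Pow(16, -1)) = Mul(Q, Rational(1, 16)) = Mul(Rational(1, 16), Q))
Add(Function('v')(1), Mul(-1, Function('T')(g))) = Add(0, Mul(-1, Mul(Rational(1, 16), Rational(-19, 15)))) = Add(0, Mul(-1, Rational(-19, 240))) = Add(0, Rational(19, 240)) = Rational(19, 240)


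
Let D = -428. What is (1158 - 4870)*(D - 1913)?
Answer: 8689792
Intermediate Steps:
(1158 - 4870)*(D - 1913) = (1158 - 4870)*(-428 - 1913) = -3712*(-2341) = 8689792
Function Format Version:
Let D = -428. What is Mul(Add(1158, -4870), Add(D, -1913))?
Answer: 8689792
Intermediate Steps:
Mul(Add(1158, -4870), Add(D, -1913)) = Mul(Add(1158, -4870), Add(-428, -1913)) = Mul(-3712, -2341) = 8689792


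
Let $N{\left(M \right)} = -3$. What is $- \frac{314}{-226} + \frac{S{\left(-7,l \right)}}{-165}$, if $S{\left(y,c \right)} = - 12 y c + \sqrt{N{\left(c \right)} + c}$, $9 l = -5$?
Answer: $\frac{18707}{11187} - \frac{4 i \sqrt{2}}{495} \approx 1.6722 - 0.011428 i$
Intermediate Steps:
$l = - \frac{5}{9}$ ($l = \frac{1}{9} \left(-5\right) = - \frac{5}{9} \approx -0.55556$)
$S{\left(y,c \right)} = \sqrt{-3 + c} - 12 c y$ ($S{\left(y,c \right)} = - 12 y c + \sqrt{-3 + c} = - 12 c y + \sqrt{-3 + c} = \sqrt{-3 + c} - 12 c y$)
$- \frac{314}{-226} + \frac{S{\left(-7,l \right)}}{-165} = - \frac{314}{-226} + \frac{\sqrt{-3 - \frac{5}{9}} - \left(- \frac{20}{3}\right) \left(-7\right)}{-165} = \left(-314\right) \left(- \frac{1}{226}\right) + \left(\sqrt{- \frac{32}{9}} - \frac{140}{3}\right) \left(- \frac{1}{165}\right) = \frac{157}{113} + \left(\frac{4 i \sqrt{2}}{3} - \frac{140}{3}\right) \left(- \frac{1}{165}\right) = \frac{157}{113} + \left(- \frac{140}{3} + \frac{4 i \sqrt{2}}{3}\right) \left(- \frac{1}{165}\right) = \frac{157}{113} + \left(\frac{28}{99} - \frac{4 i \sqrt{2}}{495}\right) = \frac{18707}{11187} - \frac{4 i \sqrt{2}}{495}$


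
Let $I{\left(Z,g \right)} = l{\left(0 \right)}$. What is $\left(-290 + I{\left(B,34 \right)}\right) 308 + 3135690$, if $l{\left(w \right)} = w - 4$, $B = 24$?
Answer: $3045138$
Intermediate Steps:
$l{\left(w \right)} = -4 + w$
$I{\left(Z,g \right)} = -4$ ($I{\left(Z,g \right)} = -4 + 0 = -4$)
$\left(-290 + I{\left(B,34 \right)}\right) 308 + 3135690 = \left(-290 - 4\right) 308 + 3135690 = \left(-294\right) 308 + 3135690 = -90552 + 3135690 = 3045138$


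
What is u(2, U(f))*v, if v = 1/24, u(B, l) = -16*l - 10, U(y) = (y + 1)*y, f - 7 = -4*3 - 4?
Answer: -581/12 ≈ -48.417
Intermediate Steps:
f = -9 (f = 7 + (-4*3 - 4) = 7 + (-12 - 4) = 7 - 16 = -9)
U(y) = y*(1 + y) (U(y) = (1 + y)*y = y*(1 + y))
u(B, l) = -10 - 16*l
v = 1/24 ≈ 0.041667
u(2, U(f))*v = (-10 - (-144)*(1 - 9))*(1/24) = (-10 - (-144)*(-8))*(1/24) = (-10 - 16*72)*(1/24) = (-10 - 1152)*(1/24) = -1162*1/24 = -581/12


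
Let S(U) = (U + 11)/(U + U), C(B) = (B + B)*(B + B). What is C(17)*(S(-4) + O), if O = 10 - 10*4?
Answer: -71383/2 ≈ -35692.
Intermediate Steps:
C(B) = 4*B**2 (C(B) = (2*B)*(2*B) = 4*B**2)
S(U) = (11 + U)/(2*U) (S(U) = (11 + U)/((2*U)) = (11 + U)*(1/(2*U)) = (11 + U)/(2*U))
O = -30 (O = 10 - 40 = -30)
C(17)*(S(-4) + O) = (4*17**2)*((1/2)*(11 - 4)/(-4) - 30) = (4*289)*((1/2)*(-1/4)*7 - 30) = 1156*(-7/8 - 30) = 1156*(-247/8) = -71383/2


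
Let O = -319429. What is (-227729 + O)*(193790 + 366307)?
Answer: -306461554326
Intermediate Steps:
(-227729 + O)*(193790 + 366307) = (-227729 - 319429)*(193790 + 366307) = -547158*560097 = -306461554326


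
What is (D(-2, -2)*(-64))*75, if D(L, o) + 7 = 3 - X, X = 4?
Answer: 38400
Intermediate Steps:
D(L, o) = -8 (D(L, o) = -7 + (3 - 1*4) = -7 + (3 - 4) = -7 - 1 = -8)
(D(-2, -2)*(-64))*75 = -8*(-64)*75 = 512*75 = 38400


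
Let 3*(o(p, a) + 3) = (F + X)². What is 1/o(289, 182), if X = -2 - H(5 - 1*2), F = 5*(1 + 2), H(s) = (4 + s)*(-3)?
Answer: 3/1147 ≈ 0.0026155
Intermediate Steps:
H(s) = -12 - 3*s
F = 15 (F = 5*3 = 15)
X = 19 (X = -2 - (-12 - 3*(5 - 1*2)) = -2 - (-12 - 3*(5 - 2)) = -2 - (-12 - 3*3) = -2 - (-12 - 9) = -2 - 1*(-21) = -2 + 21 = 19)
o(p, a) = 1147/3 (o(p, a) = -3 + (15 + 19)²/3 = -3 + (⅓)*34² = -3 + (⅓)*1156 = -3 + 1156/3 = 1147/3)
1/o(289, 182) = 1/(1147/3) = 3/1147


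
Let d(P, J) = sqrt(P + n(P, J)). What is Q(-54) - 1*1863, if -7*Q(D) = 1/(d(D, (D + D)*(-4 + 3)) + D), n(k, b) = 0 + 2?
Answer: -19352817/10388 + I*sqrt(13)/10388 ≈ -1863.0 + 0.00034709*I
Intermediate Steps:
n(k, b) = 2
d(P, J) = sqrt(2 + P) (d(P, J) = sqrt(P + 2) = sqrt(2 + P))
Q(D) = -1/(7*(D + sqrt(2 + D))) (Q(D) = -1/(7*(sqrt(2 + D) + D)) = -1/(7*(D + sqrt(2 + D))))
Q(-54) - 1*1863 = -1/(7*(-54) + 7*sqrt(2 - 54)) - 1*1863 = -1/(-378 + 7*sqrt(-52)) - 1863 = -1/(-378 + 7*(2*I*sqrt(13))) - 1863 = -1/(-378 + 14*I*sqrt(13)) - 1863 = -1863 - 1/(-378 + 14*I*sqrt(13))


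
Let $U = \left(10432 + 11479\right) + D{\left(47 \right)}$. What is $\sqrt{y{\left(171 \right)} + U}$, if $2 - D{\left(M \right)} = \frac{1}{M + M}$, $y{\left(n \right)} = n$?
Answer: $\frac{3 \sqrt{21681570}}{94} \approx 148.61$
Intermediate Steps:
$D{\left(M \right)} = 2 - \frac{1}{2 M}$ ($D{\left(M \right)} = 2 - \frac{1}{M + M} = 2 - \frac{1}{2 M}$)
$U = \frac{2059821}{94}$ ($U = \left(10432 + 11479\right) + \left(2 - \frac{1}{2 \cdot 47}\right) = 21911 + \left(2 - \frac{1}{94}\right) = 21911 + \frac{187}{94} = \frac{2059821}{94} \approx 21913.0$)
$\sqrt{y{\left(171 \right)} + U} = \sqrt{171 + \frac{2059821}{94}} = \sqrt{\frac{2075895}{94}} = \frac{3 \sqrt{21681570}}{94}$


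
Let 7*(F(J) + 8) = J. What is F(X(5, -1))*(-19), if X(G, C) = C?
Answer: 1083/7 ≈ 154.71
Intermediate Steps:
F(J) = -8 + J/7
F(X(5, -1))*(-19) = (-8 + (⅐)*(-1))*(-19) = (-8 - ⅐)*(-19) = -57/7*(-19) = 1083/7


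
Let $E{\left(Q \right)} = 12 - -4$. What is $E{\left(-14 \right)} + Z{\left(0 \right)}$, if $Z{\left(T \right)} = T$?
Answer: $16$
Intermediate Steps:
$E{\left(Q \right)} = 16$ ($E{\left(Q \right)} = 12 + 4 = 16$)
$E{\left(-14 \right)} + Z{\left(0 \right)} = 16 + 0 = 16$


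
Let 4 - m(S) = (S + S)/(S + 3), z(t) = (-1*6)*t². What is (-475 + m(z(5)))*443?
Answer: -10268297/49 ≈ -2.0956e+5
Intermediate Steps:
z(t) = -6*t²
m(S) = 4 - 2*S/(3 + S) (m(S) = 4 - (S + S)/(S + 3) = 4 - 2*S/(3 + S))
(-475 + m(z(5)))*443 = (-475 + 2*(6 - 6*5²)/(3 - 6*5²))*443 = (-475 + 2*(6 - 6*25)/(3 - 6*25))*443 = (-475 + 2*(6 - 150)/(3 - 150))*443 = (-475 + 2*(-144)/(-147))*443 = (-475 + 2*(-1/147)*(-144))*443 = (-475 + 96/49)*443 = -23179/49*443 = -10268297/49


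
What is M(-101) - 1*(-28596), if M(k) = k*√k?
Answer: 28596 - 101*I*√101 ≈ 28596.0 - 1015.0*I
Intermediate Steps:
M(k) = k^(3/2)
M(-101) - 1*(-28596) = (-101)^(3/2) - 1*(-28596) = -101*I*√101 + 28596 = 28596 - 101*I*√101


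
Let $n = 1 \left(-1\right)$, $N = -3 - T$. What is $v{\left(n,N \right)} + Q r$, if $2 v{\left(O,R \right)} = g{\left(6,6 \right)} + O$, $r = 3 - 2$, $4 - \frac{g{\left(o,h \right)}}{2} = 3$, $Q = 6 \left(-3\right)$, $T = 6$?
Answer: $- \frac{35}{2} \approx -17.5$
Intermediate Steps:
$Q = -18$
$g{\left(o,h \right)} = 2$ ($g{\left(o,h \right)} = 8 - 6 = 2$)
$N = -9$ ($N = -3 - 6 = -9$)
$r = 1$
$n = -1$
$v{\left(O,R \right)} = 1 + \frac{O}{2}$ ($v{\left(O,R \right)} = \frac{2 + O}{2} = 1 + \frac{O}{2}$)
$v{\left(n,N \right)} + Q r = \left(1 + \frac{1}{2} \left(-1\right)\right) - 18 = \left(1 - \frac{1}{2}\right) - 18 = \frac{1}{2} - 18 = - \frac{35}{2}$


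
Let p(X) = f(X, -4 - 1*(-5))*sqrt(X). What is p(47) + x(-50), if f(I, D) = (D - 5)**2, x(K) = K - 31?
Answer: -81 + 16*sqrt(47) ≈ 28.690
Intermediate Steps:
x(K) = -31 + K
f(I, D) = (-5 + D)**2
p(X) = 16*sqrt(X) (p(X) = (-5 + (-4 - 1*(-5)))**2*sqrt(X) = (-5 + (-4 + 5))**2*sqrt(X) = (-5 + 1)**2*sqrt(X) = (-4)**2*sqrt(X) = 16*sqrt(X))
p(47) + x(-50) = 16*sqrt(47) + (-31 - 50) = 16*sqrt(47) - 81 = -81 + 16*sqrt(47)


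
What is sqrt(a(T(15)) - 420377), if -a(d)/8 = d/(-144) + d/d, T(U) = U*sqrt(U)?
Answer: sqrt(-15133860 + 30*sqrt(15))/6 ≈ 648.37*I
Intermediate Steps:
T(U) = U**(3/2)
a(d) = -8 + d/18 (a(d) = -8*(d/(-144) + d/d) = -8*(d*(-1/144) + 1) = -8*(-d/144 + 1) = -8*(1 - d/144) = -8 + d/18)
sqrt(a(T(15)) - 420377) = sqrt((-8 + 15**(3/2)/18) - 420377) = sqrt((-8 + (15*sqrt(15))/18) - 420377) = sqrt((-8 + 5*sqrt(15)/6) - 420377) = sqrt(-420385 + 5*sqrt(15)/6)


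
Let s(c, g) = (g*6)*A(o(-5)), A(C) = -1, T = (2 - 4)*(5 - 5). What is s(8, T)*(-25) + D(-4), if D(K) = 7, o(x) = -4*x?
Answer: 7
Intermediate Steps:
T = 0 (T = -2*0 = 0)
s(c, g) = -6*g (s(c, g) = (g*6)*(-1) = (6*g)*(-1) = -6*g)
s(8, T)*(-25) + D(-4) = -6*0*(-25) + 7 = 0*(-25) + 7 = 0 + 7 = 7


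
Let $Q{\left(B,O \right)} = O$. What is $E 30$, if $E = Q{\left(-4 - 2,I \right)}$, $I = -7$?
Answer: $-210$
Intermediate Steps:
$E = -7$
$E 30 = \left(-7\right) 30 = -210$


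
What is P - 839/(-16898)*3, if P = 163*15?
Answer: 41318127/16898 ≈ 2445.1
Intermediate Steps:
P = 2445
P - 839/(-16898)*3 = 2445 - 839/(-16898)*3 = 2445 - 839*(-1/16898)*3 = 2445 + (839/16898)*3 = 2445 + 2517/16898 = 41318127/16898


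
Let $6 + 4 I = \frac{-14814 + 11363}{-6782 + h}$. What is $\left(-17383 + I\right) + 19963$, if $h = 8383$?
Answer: $\frac{16509263}{6404} \approx 2578.0$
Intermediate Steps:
$I = - \frac{13057}{6404}$ ($I = - \frac{3}{2} + \frac{\left(-14814 + 11363\right) \frac{1}{-6782 + 8383}}{4} = - \frac{3}{2} + \frac{\left(-3451\right) \frac{1}{1601}}{4} = - \frac{3}{2} + \frac{1}{4} \left(- \frac{3451}{1601}\right) = - \frac{3}{2} - \frac{3451}{6404} = - \frac{13057}{6404} \approx -2.0389$)
$\left(-17383 + I\right) + 19963 = \left(-17383 - \frac{13057}{6404}\right) + 19963 = - \frac{111333789}{6404} + 19963 = \frac{16509263}{6404}$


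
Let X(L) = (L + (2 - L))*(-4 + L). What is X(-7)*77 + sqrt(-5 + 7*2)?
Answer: -1691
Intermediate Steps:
X(L) = -8 + 2*L (X(L) = 2*(-4 + L) = -8 + 2*L)
X(-7)*77 + sqrt(-5 + 7*2) = (-8 + 2*(-7))*77 + sqrt(-5 + 7*2) = (-8 - 14)*77 + sqrt(-5 + 14) = -22*77 + sqrt(9) = -1694 + 3 = -1691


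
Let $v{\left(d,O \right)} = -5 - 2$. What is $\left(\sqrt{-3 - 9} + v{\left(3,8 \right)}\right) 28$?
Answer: $-196 + 56 i \sqrt{3} \approx -196.0 + 96.995 i$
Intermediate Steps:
$v{\left(d,O \right)} = -7$
$\left(\sqrt{-3 - 9} + v{\left(3,8 \right)}\right) 28 = \left(\sqrt{-3 - 9} - 7\right) 28 = \left(\sqrt{-12} - 7\right) 28 = \left(2 i \sqrt{3} - 7\right) 28 = \left(-7 + 2 i \sqrt{3}\right) 28 = -196 + 56 i \sqrt{3}$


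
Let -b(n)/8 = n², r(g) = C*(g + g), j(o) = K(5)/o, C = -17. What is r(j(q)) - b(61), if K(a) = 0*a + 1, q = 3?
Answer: 89270/3 ≈ 29757.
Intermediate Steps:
K(a) = 1 (K(a) = 0 + 1 = 1)
j(o) = 1/o
r(g) = -34*g (r(g) = -17*(g + g) = -34*g)
b(n) = -8*n²
r(j(q)) - b(61) = -34/3 - (-8)*61² = -34*⅓ - (-8)*3721 = -34/3 - 1*(-29768) = -34/3 + 29768 = 89270/3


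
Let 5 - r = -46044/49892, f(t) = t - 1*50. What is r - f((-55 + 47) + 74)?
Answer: -125692/12473 ≈ -10.077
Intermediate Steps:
f(t) = -50 + t (f(t) = t - 50 = -50 + t)
r = 73876/12473 (r = 5 - (-46044)/49892 = 5 - 1*(-11511/12473) = 5 + 11511/12473 = 73876/12473 ≈ 5.9229)
r - f((-55 + 47) + 74) = 73876/12473 - (-50 + ((-55 + 47) + 74)) = 73876/12473 - (-50 + (-8 + 74)) = 73876/12473 - (-50 + 66) = 73876/12473 - 1*16 = 73876/12473 - 16 = -125692/12473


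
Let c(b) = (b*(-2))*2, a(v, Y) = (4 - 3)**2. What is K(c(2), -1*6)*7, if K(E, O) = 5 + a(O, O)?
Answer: 42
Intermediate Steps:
a(v, Y) = 1 (a(v, Y) = 1**2 = 1)
c(b) = -4*b (c(b) = -2*b*2 = -4*b)
K(E, O) = 6 (K(E, O) = 5 + 1 = 6)
K(c(2), -1*6)*7 = 6*7 = 42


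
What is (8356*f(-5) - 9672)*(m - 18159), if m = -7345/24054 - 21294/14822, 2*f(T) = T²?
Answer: -153417624176053231/89132097 ≈ -1.7212e+9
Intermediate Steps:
f(T) = T²/2
m = -310536733/178264194 (m = -7345*1/24054 - 21294*1/14822 = -7345/24054 - 10647/7411 = -310536733/178264194 ≈ -1.7420)
(8356*f(-5) - 9672)*(m - 18159) = (8356*((½)*(-5)²) - 9672)*(-310536733/178264194 - 18159) = (8356*((½)*25) - 9672)*(-3237410035579/178264194) = (8356*(25/2) - 9672)*(-3237410035579/178264194) = (104450 - 9672)*(-3237410035579/178264194) = 94778*(-3237410035579/178264194) = -153417624176053231/89132097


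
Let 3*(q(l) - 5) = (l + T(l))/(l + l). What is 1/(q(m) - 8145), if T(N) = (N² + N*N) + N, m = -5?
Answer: -3/24424 ≈ -0.00012283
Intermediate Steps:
T(N) = N + 2*N² (T(N) = (N² + N²) + N = 2*N² + N = N + 2*N²)
q(l) = 5 + (l + l*(1 + 2*l))/(6*l) (q(l) = 5 + ((l + l*(1 + 2*l))/(l + l))/3 = 5 + ((l + l*(1 + 2*l))/((2*l)))/3 = 5 + ((l + l*(1 + 2*l))*(1/(2*l)))/3 = 5 + ((l + l*(1 + 2*l))/(2*l))/3 = 5 + (l + l*(1 + 2*l))/(6*l))
1/(q(m) - 8145) = 1/((16/3 + (⅓)*(-5)) - 8145) = 1/((16/3 - 5/3) - 8145) = 1/(11/3 - 8145) = 1/(-24424/3) = -3/24424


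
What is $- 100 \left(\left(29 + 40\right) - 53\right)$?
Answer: $-1600$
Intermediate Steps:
$- 100 \left(\left(29 + 40\right) - 53\right) = - 100 \left(69 - 53\right) = \left(-100\right) 16 = -1600$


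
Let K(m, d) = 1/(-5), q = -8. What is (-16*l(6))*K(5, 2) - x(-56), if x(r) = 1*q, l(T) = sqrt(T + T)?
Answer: 8 + 32*sqrt(3)/5 ≈ 19.085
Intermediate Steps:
l(T) = sqrt(2)*sqrt(T) (l(T) = sqrt(2*T) = sqrt(2)*sqrt(T))
K(m, d) = -1/5 (K(m, d) = 1*(-1/5) = -1/5)
x(r) = -8 (x(r) = 1*(-8) = -8)
(-16*l(6))*K(5, 2) - x(-56) = -16*sqrt(2)*sqrt(6)*(-1/5) - 1*(-8) = -32*sqrt(3)*(-1/5) + 8 = 32*sqrt(3)/5 + 8 = 8 + 32*sqrt(3)/5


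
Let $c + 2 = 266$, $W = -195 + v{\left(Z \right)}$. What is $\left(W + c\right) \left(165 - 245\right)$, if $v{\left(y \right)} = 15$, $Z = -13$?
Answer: $-6720$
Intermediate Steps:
$W = -180$ ($W = -195 + 15 = -180$)
$c = 264$ ($c = -2 + 266 = 264$)
$\left(W + c\right) \left(165 - 245\right) = \left(-180 + 264\right) \left(165 - 245\right) = 84 \left(-80\right) = -6720$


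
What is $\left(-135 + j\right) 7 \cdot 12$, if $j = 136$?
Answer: $84$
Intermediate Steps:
$\left(-135 + j\right) 7 \cdot 12 = \left(-135 + 136\right) 7 \cdot 12 = 1 \cdot 84 = 84$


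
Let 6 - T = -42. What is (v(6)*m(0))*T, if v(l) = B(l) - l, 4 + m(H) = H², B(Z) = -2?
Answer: 1536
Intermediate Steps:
m(H) = -4 + H²
v(l) = -2 - l
T = 48 (T = 6 - 1*(-42) = 6 + 42 = 48)
(v(6)*m(0))*T = ((-2 - 1*6)*(-4 + 0²))*48 = ((-2 - 6)*(-4 + 0))*48 = -8*(-4)*48 = 32*48 = 1536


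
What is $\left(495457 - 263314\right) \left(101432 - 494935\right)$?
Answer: $-91348966929$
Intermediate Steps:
$\left(495457 - 263314\right) \left(101432 - 494935\right) = 232143 \left(-393503\right) = -91348966929$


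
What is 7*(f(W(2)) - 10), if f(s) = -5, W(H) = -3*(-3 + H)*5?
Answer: -105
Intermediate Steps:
W(H) = 45 - 15*H (W(H) = (9 - 3*H)*5 = 45 - 15*H)
7*(f(W(2)) - 10) = 7*(-5 - 10) = 7*(-15) = -105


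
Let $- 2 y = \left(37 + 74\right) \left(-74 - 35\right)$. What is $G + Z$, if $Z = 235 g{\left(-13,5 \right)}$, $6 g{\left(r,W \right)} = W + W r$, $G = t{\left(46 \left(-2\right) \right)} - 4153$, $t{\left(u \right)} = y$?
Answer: $- \frac{907}{2} \approx -453.5$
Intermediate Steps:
$y = \frac{12099}{2}$ ($y = - \frac{\left(37 + 74\right) \left(-74 - 35\right)}{2} = - \frac{111 \left(-109\right)}{2} = \left(- \frac{1}{2}\right) \left(-12099\right) = \frac{12099}{2} \approx 6049.5$)
$t{\left(u \right)} = \frac{12099}{2}$
$G = \frac{3793}{2}$ ($G = \frac{12099}{2} - 4153 = \frac{3793}{2} \approx 1896.5$)
$g{\left(r,W \right)} = \frac{W}{6} + \frac{W r}{6}$ ($g{\left(r,W \right)} = \frac{W + W r}{6} = \frac{W}{6} + \frac{W r}{6}$)
$Z = -2350$ ($Z = 235 \cdot \frac{1}{6} \cdot 5 \left(1 - 13\right) = 235 \cdot \frac{1}{6} \cdot 5 \left(-12\right) = 235 \left(-10\right) = -2350$)
$G + Z = \frac{3793}{2} - 2350 = - \frac{907}{2}$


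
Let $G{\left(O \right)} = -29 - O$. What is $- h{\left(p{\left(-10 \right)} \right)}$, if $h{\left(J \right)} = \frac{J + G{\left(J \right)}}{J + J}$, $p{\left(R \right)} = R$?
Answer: $- \frac{29}{20} \approx -1.45$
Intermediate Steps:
$h{\left(J \right)} = - \frac{29}{2 J}$ ($h{\left(J \right)} = \frac{J - \left(29 + J\right)}{J + J} = - \frac{29}{2 J}$)
$- h{\left(p{\left(-10 \right)} \right)} = - \frac{-29}{2 \left(-10\right)} = - \frac{\left(-29\right) \left(-1\right)}{2 \cdot 10} = \left(-1\right) \frac{29}{20} = - \frac{29}{20}$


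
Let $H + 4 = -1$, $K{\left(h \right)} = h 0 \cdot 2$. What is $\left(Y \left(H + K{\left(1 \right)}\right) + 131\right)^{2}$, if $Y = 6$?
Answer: $10201$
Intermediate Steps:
$K{\left(h \right)} = 0$ ($K{\left(h \right)} = 0 \cdot 2 = 0$)
$H = -5$ ($H = -4 - 1 = -5$)
$\left(Y \left(H + K{\left(1 \right)}\right) + 131\right)^{2} = \left(6 \left(-5 + 0\right) + 131\right)^{2} = \left(6 \left(-5\right) + 131\right)^{2} = \left(-30 + 131\right)^{2} = 101^{2} = 10201$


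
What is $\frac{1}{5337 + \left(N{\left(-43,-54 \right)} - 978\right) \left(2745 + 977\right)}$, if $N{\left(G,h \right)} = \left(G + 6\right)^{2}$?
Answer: $\frac{1}{1460639} \approx 6.8463 \cdot 10^{-7}$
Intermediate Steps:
$N{\left(G,h \right)} = \left(6 + G\right)^{2}$
$\frac{1}{5337 + \left(N{\left(-43,-54 \right)} - 978\right) \left(2745 + 977\right)} = \frac{1}{5337 + \left(\left(6 - 43\right)^{2} - 978\right) \left(2745 + 977\right)} = \frac{1}{5337 + \left(\left(-37\right)^{2} - 978\right) 3722} = \frac{1}{5337 + \left(1369 - 978\right) 3722} = \frac{1}{5337 + 391 \cdot 3722} = \frac{1}{5337 + 1455302} = \frac{1}{1460639}$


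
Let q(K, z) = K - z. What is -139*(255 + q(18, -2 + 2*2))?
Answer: -37669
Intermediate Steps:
-139*(255 + q(18, -2 + 2*2)) = -139*(255 + (18 - (-2 + 2*2))) = -139*(255 + (18 - (-2 + 4))) = -139*(255 + (18 - 1*2)) = -139*(255 + (18 - 2)) = -139*(255 + 16) = -139*271 = -37669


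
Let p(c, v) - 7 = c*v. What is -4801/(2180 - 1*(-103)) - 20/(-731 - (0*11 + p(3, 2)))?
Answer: -293857/141546 ≈ -2.0761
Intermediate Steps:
p(c, v) = 7 + c*v
-4801/(2180 - 1*(-103)) - 20/(-731 - (0*11 + p(3, 2))) = -4801/(2180 - 1*(-103)) - 20/(-731 - (0*11 + (7 + 3*2))) = -4801/(2180 + 103) - 20/(-731 - (0 + (7 + 6))) = -4801/2283 - 20/(-731 - (0 + 13)) = -4801*1/2283 - 20/(-731 - 1*13) = -4801/2283 - 20/(-731 - 13) = -4801/2283 - 20/(-744) = -4801/2283 - 20*(-1/744) = -4801/2283 + 5/186 = -293857/141546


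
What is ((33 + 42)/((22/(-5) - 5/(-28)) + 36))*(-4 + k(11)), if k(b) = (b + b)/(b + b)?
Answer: -10500/1483 ≈ -7.0802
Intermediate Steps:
k(b) = 1 (k(b) = (2*b)/((2*b)) = (2*b)*(1/(2*b)) = 1)
((33 + 42)/((22/(-5) - 5/(-28)) + 36))*(-4 + k(11)) = ((33 + 42)/((22/(-5) - 5/(-28)) + 36))*(-4 + 1) = (75/((22*(-⅕) - 5*(-1/28)) + 36))*(-3) = (75/((-22/5 + 5/28) + 36))*(-3) = (75/(-591/140 + 36))*(-3) = (75/(4449/140))*(-3) = (75*(140/4449))*(-3) = (3500/1483)*(-3) = -10500/1483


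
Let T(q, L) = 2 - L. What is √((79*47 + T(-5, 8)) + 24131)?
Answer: √27838 ≈ 166.85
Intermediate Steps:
√((79*47 + T(-5, 8)) + 24131) = √((79*47 + (2 - 1*8)) + 24131) = √((3713 + (2 - 8)) + 24131) = √((3713 - 6) + 24131) = √(3707 + 24131) = √27838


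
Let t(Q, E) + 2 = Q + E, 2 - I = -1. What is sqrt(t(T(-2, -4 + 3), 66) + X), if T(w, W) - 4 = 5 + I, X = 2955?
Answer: sqrt(3031) ≈ 55.055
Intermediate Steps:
I = 3 (I = 2 - 1*(-1) = 2 + 1 = 3)
T(w, W) = 12 (T(w, W) = 4 + (5 + 3) = 4 + 8 = 12)
t(Q, E) = -2 + E + Q (t(Q, E) = -2 + (Q + E) = -2 + (E + Q) = -2 + E + Q)
sqrt(t(T(-2, -4 + 3), 66) + X) = sqrt((-2 + 66 + 12) + 2955) = sqrt(76 + 2955) = sqrt(3031)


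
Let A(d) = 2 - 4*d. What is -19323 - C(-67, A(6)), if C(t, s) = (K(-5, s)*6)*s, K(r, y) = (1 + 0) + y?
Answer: -22095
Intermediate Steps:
K(r, y) = 1 + y
C(t, s) = s*(6 + 6*s) (C(t, s) = ((1 + s)*6)*s = (6 + 6*s)*s = s*(6 + 6*s))
-19323 - C(-67, A(6)) = -19323 - 6*(2 - 4*6)*(1 + (2 - 4*6)) = -19323 - 6*(2 - 24)*(1 + (2 - 24)) = -19323 - 6*(-22)*(1 - 22) = -19323 - 6*(-22)*(-21) = -19323 - 1*2772 = -19323 - 2772 = -22095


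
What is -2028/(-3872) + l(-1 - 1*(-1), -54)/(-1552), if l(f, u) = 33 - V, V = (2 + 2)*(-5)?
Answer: 91945/187792 ≈ 0.48961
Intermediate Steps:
V = -20 (V = 4*(-5) = -20)
l(f, u) = 53 (l(f, u) = 33 - 1*(-20) = 33 + 20 = 53)
-2028/(-3872) + l(-1 - 1*(-1), -54)/(-1552) = -2028/(-3872) + 53/(-1552) = -2028*(-1/3872) + 53*(-1/1552) = 507/968 - 53/1552 = 91945/187792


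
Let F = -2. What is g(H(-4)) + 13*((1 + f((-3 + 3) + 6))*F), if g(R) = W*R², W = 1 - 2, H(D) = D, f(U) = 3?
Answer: -120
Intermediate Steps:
W = -1
g(R) = -R²
g(H(-4)) + 13*((1 + f((-3 + 3) + 6))*F) = -1*(-4)² + 13*((1 + 3)*(-2)) = -1*16 + 13*(4*(-2)) = -16 + 13*(-8) = -16 - 104 = -120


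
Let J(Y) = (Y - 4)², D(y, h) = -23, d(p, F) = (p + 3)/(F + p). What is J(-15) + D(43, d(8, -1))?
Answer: 338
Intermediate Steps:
d(p, F) = (3 + p)/(F + p)
J(Y) = (-4 + Y)²
J(-15) + D(43, d(8, -1)) = (-4 - 15)² - 23 = (-19)² - 23 = 361 - 23 = 338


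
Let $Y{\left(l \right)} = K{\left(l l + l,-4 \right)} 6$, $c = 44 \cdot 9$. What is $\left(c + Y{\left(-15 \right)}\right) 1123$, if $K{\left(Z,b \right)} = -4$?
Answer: $417756$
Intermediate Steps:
$c = 396$
$Y{\left(l \right)} = -24$ ($Y{\left(l \right)} = \left(-4\right) 6 = -24$)
$\left(c + Y{\left(-15 \right)}\right) 1123 = \left(396 - 24\right) 1123 = 372 \cdot 1123 = 417756$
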